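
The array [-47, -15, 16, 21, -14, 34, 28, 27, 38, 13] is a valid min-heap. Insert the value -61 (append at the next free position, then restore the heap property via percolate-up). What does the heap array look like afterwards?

[-61, -47, 16, 21, -15, 34, 28, 27, 38, 13, -14]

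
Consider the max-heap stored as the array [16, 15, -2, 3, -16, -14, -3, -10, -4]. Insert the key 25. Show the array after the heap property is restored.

[25, 16, -2, 3, 15, -14, -3, -10, -4, -16]

append 25 at index 9 → [16, 15, -2, 3, -16, -14, -3, -10, -4, 25]
25 > parent -16 at index 4, swap → [16, 15, -2, 3, 25, -14, -3, -10, -4, -16]
25 > parent 15 at index 1, swap → [16, 25, -2, 3, 15, -14, -3, -10, -4, -16]
25 > parent 16 at index 0, swap → [25, 16, -2, 3, 15, -14, -3, -10, -4, -16]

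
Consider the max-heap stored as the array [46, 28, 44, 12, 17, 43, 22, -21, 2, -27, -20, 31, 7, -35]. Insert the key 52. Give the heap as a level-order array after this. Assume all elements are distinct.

[52, 28, 46, 12, 17, 43, 44, -21, 2, -27, -20, 31, 7, -35, 22]

append 52 at index 14 → [46, 28, 44, 12, 17, 43, 22, -21, 2, -27, -20, 31, 7, -35, 52]
52 > parent 22 at index 6, swap → [46, 28, 44, 12, 17, 43, 52, -21, 2, -27, -20, 31, 7, -35, 22]
52 > parent 44 at index 2, swap → [46, 28, 52, 12, 17, 43, 44, -21, 2, -27, -20, 31, 7, -35, 22]
52 > parent 46 at index 0, swap → [52, 28, 46, 12, 17, 43, 44, -21, 2, -27, -20, 31, 7, -35, 22]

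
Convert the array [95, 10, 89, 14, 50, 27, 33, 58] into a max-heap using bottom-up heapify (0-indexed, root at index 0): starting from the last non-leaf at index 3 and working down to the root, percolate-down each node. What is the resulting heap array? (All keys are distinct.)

[95, 58, 89, 14, 50, 27, 33, 10]

sift down from index 3:
  14 vs only child 58 at index 7, swap → [95, 10, 89, 58, 50, 27, 33, 14]
sift down from index 2: already satisfies heap property
sift down from index 1:
  10 vs larger child 58 at index 3, swap → [95, 58, 89, 10, 50, 27, 33, 14]
  10 vs only child 14 at index 7, swap → [95, 58, 89, 14, 50, 27, 33, 10]
sift down from index 0: already satisfies heap property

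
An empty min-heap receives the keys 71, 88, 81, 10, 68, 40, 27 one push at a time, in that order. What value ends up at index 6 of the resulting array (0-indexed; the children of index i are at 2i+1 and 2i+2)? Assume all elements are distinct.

Insert 71:
  append 71 at index 0 → [71] (no swap needed)
Insert 88:
  append 88 at index 1 → [71, 88] (no swap needed)
Insert 81:
  append 81 at index 2 → [71, 88, 81] (no swap needed)
Insert 10:
  append 10 at index 3 → [71, 88, 81, 10]
  10 < parent 88 at index 1, swap → [71, 10, 81, 88]
  10 < parent 71 at index 0, swap → [10, 71, 81, 88]
Insert 68:
  append 68 at index 4 → [10, 71, 81, 88, 68]
  68 < parent 71 at index 1, swap → [10, 68, 81, 88, 71]
Insert 40:
  append 40 at index 5 → [10, 68, 81, 88, 71, 40]
  40 < parent 81 at index 2, swap → [10, 68, 40, 88, 71, 81]
Insert 27:
  append 27 at index 6 → [10, 68, 40, 88, 71, 81, 27]
  27 < parent 40 at index 2, swap → [10, 68, 27, 88, 71, 81, 40]
resulting array: [10, 68, 27, 88, 71, 81, 40]

40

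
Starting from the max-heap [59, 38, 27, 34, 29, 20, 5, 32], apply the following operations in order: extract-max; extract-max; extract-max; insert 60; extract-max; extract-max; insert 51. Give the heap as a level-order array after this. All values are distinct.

[51, 29, 27, 5, 20]

extract-max → returns 59:
  remove root 59; move last element 32 to root → [32, 38, 27, 34, 29, 20, 5]
  32 vs larger child 38 at index 1, swap → [38, 32, 27, 34, 29, 20, 5]
  32 vs larger child 34 at index 3, swap → [38, 34, 27, 32, 29, 20, 5]
extract-max → returns 38:
  remove root 38; move last element 5 to root → [5, 34, 27, 32, 29, 20]
  5 vs larger child 34 at index 1, swap → [34, 5, 27, 32, 29, 20]
  5 vs larger child 32 at index 3, swap → [34, 32, 27, 5, 29, 20]
extract-max → returns 34:
  remove root 34; move last element 20 to root → [20, 32, 27, 5, 29]
  20 vs larger child 32 at index 1, swap → [32, 20, 27, 5, 29]
  20 vs larger child 29 at index 4, swap → [32, 29, 27, 5, 20]
insert 60:
  append 60 at index 5 → [32, 29, 27, 5, 20, 60]
  60 > parent 27 at index 2, swap → [32, 29, 60, 5, 20, 27]
  60 > parent 32 at index 0, swap → [60, 29, 32, 5, 20, 27]
extract-max → returns 60:
  remove root 60; move last element 27 to root → [27, 29, 32, 5, 20]
  27 vs larger child 32 at index 2, swap → [32, 29, 27, 5, 20]
extract-max → returns 32:
  remove root 32; move last element 20 to root → [20, 29, 27, 5]
  20 vs larger child 29 at index 1, swap → [29, 20, 27, 5]
insert 51:
  append 51 at index 4 → [29, 20, 27, 5, 51]
  51 > parent 20 at index 1, swap → [29, 51, 27, 5, 20]
  51 > parent 29 at index 0, swap → [51, 29, 27, 5, 20]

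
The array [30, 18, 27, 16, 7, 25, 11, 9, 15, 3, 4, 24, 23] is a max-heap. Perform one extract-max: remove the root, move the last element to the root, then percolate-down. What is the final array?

[27, 18, 25, 16, 7, 24, 11, 9, 15, 3, 4, 23]

remove root 30; move last element 23 to root → [23, 18, 27, 16, 7, 25, 11, 9, 15, 3, 4, 24]
23 vs larger child 27 at index 2, swap → [27, 18, 23, 16, 7, 25, 11, 9, 15, 3, 4, 24]
23 vs larger child 25 at index 5, swap → [27, 18, 25, 16, 7, 23, 11, 9, 15, 3, 4, 24]
23 vs only child 24 at index 11, swap → [27, 18, 25, 16, 7, 24, 11, 9, 15, 3, 4, 23]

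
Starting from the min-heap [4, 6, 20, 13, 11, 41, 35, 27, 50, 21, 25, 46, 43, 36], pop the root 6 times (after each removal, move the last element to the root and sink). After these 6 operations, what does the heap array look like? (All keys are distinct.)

[25, 27, 35, 43, 36, 41, 46, 50]

extract-min #1 returns 4:
  remove root 4; move last element 36 to root → [36, 6, 20, 13, 11, 41, 35, 27, 50, 21, 25, 46, 43]
  36 vs smaller child 6 at index 1, swap → [6, 36, 20, 13, 11, 41, 35, 27, 50, 21, 25, 46, 43]
  36 vs smaller child 11 at index 4, swap → [6, 11, 20, 13, 36, 41, 35, 27, 50, 21, 25, 46, 43]
  36 vs smaller child 21 at index 9, swap → [6, 11, 20, 13, 21, 41, 35, 27, 50, 36, 25, 46, 43]
extract-min #2 returns 6:
  remove root 6; move last element 43 to root → [43, 11, 20, 13, 21, 41, 35, 27, 50, 36, 25, 46]
  43 vs smaller child 11 at index 1, swap → [11, 43, 20, 13, 21, 41, 35, 27, 50, 36, 25, 46]
  43 vs smaller child 13 at index 3, swap → [11, 13, 20, 43, 21, 41, 35, 27, 50, 36, 25, 46]
  43 vs smaller child 27 at index 7, swap → [11, 13, 20, 27, 21, 41, 35, 43, 50, 36, 25, 46]
extract-min #3 returns 11:
  remove root 11; move last element 46 to root → [46, 13, 20, 27, 21, 41, 35, 43, 50, 36, 25]
  46 vs smaller child 13 at index 1, swap → [13, 46, 20, 27, 21, 41, 35, 43, 50, 36, 25]
  46 vs smaller child 21 at index 4, swap → [13, 21, 20, 27, 46, 41, 35, 43, 50, 36, 25]
  46 vs smaller child 25 at index 10, swap → [13, 21, 20, 27, 25, 41, 35, 43, 50, 36, 46]
extract-min #4 returns 13:
  remove root 13; move last element 46 to root → [46, 21, 20, 27, 25, 41, 35, 43, 50, 36]
  46 vs smaller child 20 at index 2, swap → [20, 21, 46, 27, 25, 41, 35, 43, 50, 36]
  46 vs smaller child 35 at index 6, swap → [20, 21, 35, 27, 25, 41, 46, 43, 50, 36]
extract-min #5 returns 20:
  remove root 20; move last element 36 to root → [36, 21, 35, 27, 25, 41, 46, 43, 50]
  36 vs smaller child 21 at index 1, swap → [21, 36, 35, 27, 25, 41, 46, 43, 50]
  36 vs smaller child 25 at index 4, swap → [21, 25, 35, 27, 36, 41, 46, 43, 50]
extract-min #6 returns 21:
  remove root 21; move last element 50 to root → [50, 25, 35, 27, 36, 41, 46, 43]
  50 vs smaller child 25 at index 1, swap → [25, 50, 35, 27, 36, 41, 46, 43]
  50 vs smaller child 27 at index 3, swap → [25, 27, 35, 50, 36, 41, 46, 43]
  50 vs only child 43 at index 7, swap → [25, 27, 35, 43, 36, 41, 46, 50]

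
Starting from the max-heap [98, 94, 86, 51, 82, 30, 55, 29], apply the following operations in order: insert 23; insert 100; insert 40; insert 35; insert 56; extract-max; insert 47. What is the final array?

[98, 94, 86, 51, 82, 56, 55, 29, 23, 35, 40, 30, 47]

insert 23:
  append 23 at index 8 → [98, 94, 86, 51, 82, 30, 55, 29, 23] (no swap needed)
insert 100:
  append 100 at index 9 → [98, 94, 86, 51, 82, 30, 55, 29, 23, 100]
  100 > parent 82 at index 4, swap → [98, 94, 86, 51, 100, 30, 55, 29, 23, 82]
  100 > parent 94 at index 1, swap → [98, 100, 86, 51, 94, 30, 55, 29, 23, 82]
  100 > parent 98 at index 0, swap → [100, 98, 86, 51, 94, 30, 55, 29, 23, 82]
insert 40:
  append 40 at index 10 → [100, 98, 86, 51, 94, 30, 55, 29, 23, 82, 40] (no swap needed)
insert 35:
  append 35 at index 11 → [100, 98, 86, 51, 94, 30, 55, 29, 23, 82, 40, 35]
  35 > parent 30 at index 5, swap → [100, 98, 86, 51, 94, 35, 55, 29, 23, 82, 40, 30]
insert 56:
  append 56 at index 12 → [100, 98, 86, 51, 94, 35, 55, 29, 23, 82, 40, 30, 56]
  56 > parent 35 at index 5, swap → [100, 98, 86, 51, 94, 56, 55, 29, 23, 82, 40, 30, 35]
extract-max → returns 100:
  remove root 100; move last element 35 to root → [35, 98, 86, 51, 94, 56, 55, 29, 23, 82, 40, 30]
  35 vs larger child 98 at index 1, swap → [98, 35, 86, 51, 94, 56, 55, 29, 23, 82, 40, 30]
  35 vs larger child 94 at index 4, swap → [98, 94, 86, 51, 35, 56, 55, 29, 23, 82, 40, 30]
  35 vs larger child 82 at index 9, swap → [98, 94, 86, 51, 82, 56, 55, 29, 23, 35, 40, 30]
insert 47:
  append 47 at index 12 → [98, 94, 86, 51, 82, 56, 55, 29, 23, 35, 40, 30, 47] (no swap needed)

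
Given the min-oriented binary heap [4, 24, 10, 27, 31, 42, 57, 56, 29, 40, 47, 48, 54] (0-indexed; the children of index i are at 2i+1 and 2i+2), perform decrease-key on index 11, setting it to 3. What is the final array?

set index 11 from 48 to 3 → [4, 24, 10, 27, 31, 42, 57, 56, 29, 40, 47, 3, 54]
3 < parent 42 at index 5, swap → [4, 24, 10, 27, 31, 3, 57, 56, 29, 40, 47, 42, 54]
3 < parent 10 at index 2, swap → [4, 24, 3, 27, 31, 10, 57, 56, 29, 40, 47, 42, 54]
3 < parent 4 at index 0, swap → [3, 24, 4, 27, 31, 10, 57, 56, 29, 40, 47, 42, 54]

[3, 24, 4, 27, 31, 10, 57, 56, 29, 40, 47, 42, 54]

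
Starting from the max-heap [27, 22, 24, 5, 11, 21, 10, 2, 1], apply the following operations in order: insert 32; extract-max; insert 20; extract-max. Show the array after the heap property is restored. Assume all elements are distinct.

[24, 22, 21, 5, 20, 11, 10, 2, 1]

insert 32:
  append 32 at index 9 → [27, 22, 24, 5, 11, 21, 10, 2, 1, 32]
  32 > parent 11 at index 4, swap → [27, 22, 24, 5, 32, 21, 10, 2, 1, 11]
  32 > parent 22 at index 1, swap → [27, 32, 24, 5, 22, 21, 10, 2, 1, 11]
  32 > parent 27 at index 0, swap → [32, 27, 24, 5, 22, 21, 10, 2, 1, 11]
extract-max → returns 32:
  remove root 32; move last element 11 to root → [11, 27, 24, 5, 22, 21, 10, 2, 1]
  11 vs larger child 27 at index 1, swap → [27, 11, 24, 5, 22, 21, 10, 2, 1]
  11 vs larger child 22 at index 4, swap → [27, 22, 24, 5, 11, 21, 10, 2, 1]
insert 20:
  append 20 at index 9 → [27, 22, 24, 5, 11, 21, 10, 2, 1, 20]
  20 > parent 11 at index 4, swap → [27, 22, 24, 5, 20, 21, 10, 2, 1, 11]
extract-max → returns 27:
  remove root 27; move last element 11 to root → [11, 22, 24, 5, 20, 21, 10, 2, 1]
  11 vs larger child 24 at index 2, swap → [24, 22, 11, 5, 20, 21, 10, 2, 1]
  11 vs larger child 21 at index 5, swap → [24, 22, 21, 5, 20, 11, 10, 2, 1]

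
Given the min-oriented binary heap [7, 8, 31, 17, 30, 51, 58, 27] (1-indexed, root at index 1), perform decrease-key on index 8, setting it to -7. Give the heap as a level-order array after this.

set index 8 from 27 to -7 → [7, 8, 31, 17, 30, 51, 58, -7]
-7 < parent 17 at index 4, swap → [7, 8, 31, -7, 30, 51, 58, 17]
-7 < parent 8 at index 2, swap → [7, -7, 31, 8, 30, 51, 58, 17]
-7 < parent 7 at index 1, swap → [-7, 7, 31, 8, 30, 51, 58, 17]

[-7, 7, 31, 8, 30, 51, 58, 17]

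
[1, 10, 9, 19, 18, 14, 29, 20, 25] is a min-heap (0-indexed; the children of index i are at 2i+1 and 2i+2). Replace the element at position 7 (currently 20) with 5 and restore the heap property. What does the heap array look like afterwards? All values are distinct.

[1, 5, 9, 10, 18, 14, 29, 19, 25]

set index 7 from 20 to 5 → [1, 10, 9, 19, 18, 14, 29, 5, 25]
5 < parent 19 at index 3, swap → [1, 10, 9, 5, 18, 14, 29, 19, 25]
5 < parent 10 at index 1, swap → [1, 5, 9, 10, 18, 14, 29, 19, 25]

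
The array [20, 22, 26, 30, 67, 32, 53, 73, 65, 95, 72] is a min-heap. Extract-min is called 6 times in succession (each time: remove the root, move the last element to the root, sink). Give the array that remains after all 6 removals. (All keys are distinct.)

[65, 67, 73, 72, 95]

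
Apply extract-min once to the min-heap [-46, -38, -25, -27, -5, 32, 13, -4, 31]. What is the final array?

[-38, -27, -25, -4, -5, 32, 13, 31]

remove root -46; move last element 31 to root → [31, -38, -25, -27, -5, 32, 13, -4]
31 vs smaller child -38 at index 1, swap → [-38, 31, -25, -27, -5, 32, 13, -4]
31 vs smaller child -27 at index 3, swap → [-38, -27, -25, 31, -5, 32, 13, -4]
31 vs only child -4 at index 7, swap → [-38, -27, -25, -4, -5, 32, 13, 31]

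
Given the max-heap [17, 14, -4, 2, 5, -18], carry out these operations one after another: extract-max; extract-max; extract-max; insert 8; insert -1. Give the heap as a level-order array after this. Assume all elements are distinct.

extract-max → returns 17:
  remove root 17; move last element -18 to root → [-18, 14, -4, 2, 5]
  -18 vs larger child 14 at index 1, swap → [14, -18, -4, 2, 5]
  -18 vs larger child 5 at index 4, swap → [14, 5, -4, 2, -18]
extract-max → returns 14:
  remove root 14; move last element -18 to root → [-18, 5, -4, 2]
  -18 vs larger child 5 at index 1, swap → [5, -18, -4, 2]
  -18 vs only child 2 at index 3, swap → [5, 2, -4, -18]
extract-max → returns 5:
  remove root 5; move last element -18 to root → [-18, 2, -4]
  -18 vs larger child 2 at index 1, swap → [2, -18, -4]
insert 8:
  append 8 at index 3 → [2, -18, -4, 8]
  8 > parent -18 at index 1, swap → [2, 8, -4, -18]
  8 > parent 2 at index 0, swap → [8, 2, -4, -18]
insert -1:
  append -1 at index 4 → [8, 2, -4, -18, -1] (no swap needed)

[8, 2, -4, -18, -1]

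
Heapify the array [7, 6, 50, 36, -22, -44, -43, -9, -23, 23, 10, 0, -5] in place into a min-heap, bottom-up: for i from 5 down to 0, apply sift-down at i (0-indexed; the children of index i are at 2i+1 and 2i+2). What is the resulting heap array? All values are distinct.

sift down from index 5: already satisfies heap property
sift down from index 4: already satisfies heap property
sift down from index 3:
  36 vs smaller child -23 at index 8, swap → [7, 6, 50, -23, -22, -44, -43, -9, 36, 23, 10, 0, -5]
sift down from index 2:
  50 vs smaller child -44 at index 5, swap → [7, 6, -44, -23, -22, 50, -43, -9, 36, 23, 10, 0, -5]
  50 vs smaller child -5 at index 12, swap → [7, 6, -44, -23, -22, -5, -43, -9, 36, 23, 10, 0, 50]
sift down from index 1:
  6 vs smaller child -23 at index 3, swap → [7, -23, -44, 6, -22, -5, -43, -9, 36, 23, 10, 0, 50]
  6 vs smaller child -9 at index 7, swap → [7, -23, -44, -9, -22, -5, -43, 6, 36, 23, 10, 0, 50]
sift down from index 0:
  7 vs smaller child -44 at index 2, swap → [-44, -23, 7, -9, -22, -5, -43, 6, 36, 23, 10, 0, 50]
  7 vs smaller child -43 at index 6, swap → [-44, -23, -43, -9, -22, -5, 7, 6, 36, 23, 10, 0, 50]

[-44, -23, -43, -9, -22, -5, 7, 6, 36, 23, 10, 0, 50]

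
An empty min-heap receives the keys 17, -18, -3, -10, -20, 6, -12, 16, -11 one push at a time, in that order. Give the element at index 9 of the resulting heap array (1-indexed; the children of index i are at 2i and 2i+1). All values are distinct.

Insert 17:
  append 17 at index 1 → [17] (no swap needed)
Insert -18:
  append -18 at index 2 → [17, -18]
  -18 < parent 17 at index 1, swap → [-18, 17]
Insert -3:
  append -3 at index 3 → [-18, 17, -3] (no swap needed)
Insert -10:
  append -10 at index 4 → [-18, 17, -3, -10]
  -10 < parent 17 at index 2, swap → [-18, -10, -3, 17]
Insert -20:
  append -20 at index 5 → [-18, -10, -3, 17, -20]
  -20 < parent -10 at index 2, swap → [-18, -20, -3, 17, -10]
  -20 < parent -18 at index 1, swap → [-20, -18, -3, 17, -10]
Insert 6:
  append 6 at index 6 → [-20, -18, -3, 17, -10, 6] (no swap needed)
Insert -12:
  append -12 at index 7 → [-20, -18, -3, 17, -10, 6, -12]
  -12 < parent -3 at index 3, swap → [-20, -18, -12, 17, -10, 6, -3]
Insert 16:
  append 16 at index 8 → [-20, -18, -12, 17, -10, 6, -3, 16]
  16 < parent 17 at index 4, swap → [-20, -18, -12, 16, -10, 6, -3, 17]
Insert -11:
  append -11 at index 9 → [-20, -18, -12, 16, -10, 6, -3, 17, -11]
  -11 < parent 16 at index 4, swap → [-20, -18, -12, -11, -10, 6, -3, 17, 16]
resulting array: [-20, -18, -12, -11, -10, 6, -3, 17, 16]

16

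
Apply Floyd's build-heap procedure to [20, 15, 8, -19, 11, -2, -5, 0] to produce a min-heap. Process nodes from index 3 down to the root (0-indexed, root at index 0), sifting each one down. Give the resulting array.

sift down from index 3: already satisfies heap property
sift down from index 2:
  8 vs smaller child -5 at index 6, swap → [20, 15, -5, -19, 11, -2, 8, 0]
sift down from index 1:
  15 vs smaller child -19 at index 3, swap → [20, -19, -5, 15, 11, -2, 8, 0]
  15 vs only child 0 at index 7, swap → [20, -19, -5, 0, 11, -2, 8, 15]
sift down from index 0:
  20 vs smaller child -19 at index 1, swap → [-19, 20, -5, 0, 11, -2, 8, 15]
  20 vs smaller child 0 at index 3, swap → [-19, 0, -5, 20, 11, -2, 8, 15]
  20 vs only child 15 at index 7, swap → [-19, 0, -5, 15, 11, -2, 8, 20]

[-19, 0, -5, 15, 11, -2, 8, 20]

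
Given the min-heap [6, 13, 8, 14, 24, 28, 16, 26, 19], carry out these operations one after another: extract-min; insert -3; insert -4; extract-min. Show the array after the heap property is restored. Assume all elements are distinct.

[-3, 8, 16, 13, 24, 28, 19, 26, 14]

extract-min → returns 6:
  remove root 6; move last element 19 to root → [19, 13, 8, 14, 24, 28, 16, 26]
  19 vs smaller child 8 at index 2, swap → [8, 13, 19, 14, 24, 28, 16, 26]
  19 vs smaller child 16 at index 6, swap → [8, 13, 16, 14, 24, 28, 19, 26]
insert -3:
  append -3 at index 8 → [8, 13, 16, 14, 24, 28, 19, 26, -3]
  -3 < parent 14 at index 3, swap → [8, 13, 16, -3, 24, 28, 19, 26, 14]
  -3 < parent 13 at index 1, swap → [8, -3, 16, 13, 24, 28, 19, 26, 14]
  -3 < parent 8 at index 0, swap → [-3, 8, 16, 13, 24, 28, 19, 26, 14]
insert -4:
  append -4 at index 9 → [-3, 8, 16, 13, 24, 28, 19, 26, 14, -4]
  -4 < parent 24 at index 4, swap → [-3, 8, 16, 13, -4, 28, 19, 26, 14, 24]
  -4 < parent 8 at index 1, swap → [-3, -4, 16, 13, 8, 28, 19, 26, 14, 24]
  -4 < parent -3 at index 0, swap → [-4, -3, 16, 13, 8, 28, 19, 26, 14, 24]
extract-min → returns -4:
  remove root -4; move last element 24 to root → [24, -3, 16, 13, 8, 28, 19, 26, 14]
  24 vs smaller child -3 at index 1, swap → [-3, 24, 16, 13, 8, 28, 19, 26, 14]
  24 vs smaller child 8 at index 4, swap → [-3, 8, 16, 13, 24, 28, 19, 26, 14]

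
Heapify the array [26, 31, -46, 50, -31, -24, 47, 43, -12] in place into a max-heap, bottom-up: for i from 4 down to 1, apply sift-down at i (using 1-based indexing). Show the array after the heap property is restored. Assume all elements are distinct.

sift down from index 4: already satisfies heap property
sift down from index 3:
  -46 vs larger child 47 at index 7, swap → [26, 31, 47, 50, -31, -24, -46, 43, -12]
sift down from index 2:
  31 vs larger child 50 at index 4, swap → [26, 50, 47, 31, -31, -24, -46, 43, -12]
  31 vs larger child 43 at index 8, swap → [26, 50, 47, 43, -31, -24, -46, 31, -12]
sift down from index 1:
  26 vs larger child 50 at index 2, swap → [50, 26, 47, 43, -31, -24, -46, 31, -12]
  26 vs larger child 43 at index 4, swap → [50, 43, 47, 26, -31, -24, -46, 31, -12]
  26 vs larger child 31 at index 8, swap → [50, 43, 47, 31, -31, -24, -46, 26, -12]

[50, 43, 47, 31, -31, -24, -46, 26, -12]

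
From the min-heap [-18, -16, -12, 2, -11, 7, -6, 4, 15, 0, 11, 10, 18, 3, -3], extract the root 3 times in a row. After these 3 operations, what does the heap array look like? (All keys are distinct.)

extract-min #1 returns -18:
  remove root -18; move last element -3 to root → [-3, -16, -12, 2, -11, 7, -6, 4, 15, 0, 11, 10, 18, 3]
  -3 vs smaller child -16 at index 1, swap → [-16, -3, -12, 2, -11, 7, -6, 4, 15, 0, 11, 10, 18, 3]
  -3 vs smaller child -11 at index 4, swap → [-16, -11, -12, 2, -3, 7, -6, 4, 15, 0, 11, 10, 18, 3]
extract-min #2 returns -16:
  remove root -16; move last element 3 to root → [3, -11, -12, 2, -3, 7, -6, 4, 15, 0, 11, 10, 18]
  3 vs smaller child -12 at index 2, swap → [-12, -11, 3, 2, -3, 7, -6, 4, 15, 0, 11, 10, 18]
  3 vs smaller child -6 at index 6, swap → [-12, -11, -6, 2, -3, 7, 3, 4, 15, 0, 11, 10, 18]
extract-min #3 returns -12:
  remove root -12; move last element 18 to root → [18, -11, -6, 2, -3, 7, 3, 4, 15, 0, 11, 10]
  18 vs smaller child -11 at index 1, swap → [-11, 18, -6, 2, -3, 7, 3, 4, 15, 0, 11, 10]
  18 vs smaller child -3 at index 4, swap → [-11, -3, -6, 2, 18, 7, 3, 4, 15, 0, 11, 10]
  18 vs smaller child 0 at index 9, swap → [-11, -3, -6, 2, 0, 7, 3, 4, 15, 18, 11, 10]

[-11, -3, -6, 2, 0, 7, 3, 4, 15, 18, 11, 10]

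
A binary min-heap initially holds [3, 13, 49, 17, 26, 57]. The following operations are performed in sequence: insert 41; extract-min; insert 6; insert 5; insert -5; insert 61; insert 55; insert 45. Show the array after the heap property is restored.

[-5, 5, 13, 6, 26, 45, 41, 49, 17, 61, 55, 57]

insert 41:
  append 41 at index 6 → [3, 13, 49, 17, 26, 57, 41]
  41 < parent 49 at index 2, swap → [3, 13, 41, 17, 26, 57, 49]
extract-min → returns 3:
  remove root 3; move last element 49 to root → [49, 13, 41, 17, 26, 57]
  49 vs smaller child 13 at index 1, swap → [13, 49, 41, 17, 26, 57]
  49 vs smaller child 17 at index 3, swap → [13, 17, 41, 49, 26, 57]
insert 6:
  append 6 at index 6 → [13, 17, 41, 49, 26, 57, 6]
  6 < parent 41 at index 2, swap → [13, 17, 6, 49, 26, 57, 41]
  6 < parent 13 at index 0, swap → [6, 17, 13, 49, 26, 57, 41]
insert 5:
  append 5 at index 7 → [6, 17, 13, 49, 26, 57, 41, 5]
  5 < parent 49 at index 3, swap → [6, 17, 13, 5, 26, 57, 41, 49]
  5 < parent 17 at index 1, swap → [6, 5, 13, 17, 26, 57, 41, 49]
  5 < parent 6 at index 0, swap → [5, 6, 13, 17, 26, 57, 41, 49]
insert -5:
  append -5 at index 8 → [5, 6, 13, 17, 26, 57, 41, 49, -5]
  -5 < parent 17 at index 3, swap → [5, 6, 13, -5, 26, 57, 41, 49, 17]
  -5 < parent 6 at index 1, swap → [5, -5, 13, 6, 26, 57, 41, 49, 17]
  -5 < parent 5 at index 0, swap → [-5, 5, 13, 6, 26, 57, 41, 49, 17]
insert 61:
  append 61 at index 9 → [-5, 5, 13, 6, 26, 57, 41, 49, 17, 61] (no swap needed)
insert 55:
  append 55 at index 10 → [-5, 5, 13, 6, 26, 57, 41, 49, 17, 61, 55] (no swap needed)
insert 45:
  append 45 at index 11 → [-5, 5, 13, 6, 26, 57, 41, 49, 17, 61, 55, 45]
  45 < parent 57 at index 5, swap → [-5, 5, 13, 6, 26, 45, 41, 49, 17, 61, 55, 57]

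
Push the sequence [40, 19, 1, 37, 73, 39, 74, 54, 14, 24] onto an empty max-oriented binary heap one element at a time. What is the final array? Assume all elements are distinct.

[74, 54, 73, 40, 37, 1, 39, 19, 14, 24]

Insert 40:
  append 40 at index 0 → [40] (no swap needed)
Insert 19:
  append 19 at index 1 → [40, 19] (no swap needed)
Insert 1:
  append 1 at index 2 → [40, 19, 1] (no swap needed)
Insert 37:
  append 37 at index 3 → [40, 19, 1, 37]
  37 > parent 19 at index 1, swap → [40, 37, 1, 19]
Insert 73:
  append 73 at index 4 → [40, 37, 1, 19, 73]
  73 > parent 37 at index 1, swap → [40, 73, 1, 19, 37]
  73 > parent 40 at index 0, swap → [73, 40, 1, 19, 37]
Insert 39:
  append 39 at index 5 → [73, 40, 1, 19, 37, 39]
  39 > parent 1 at index 2, swap → [73, 40, 39, 19, 37, 1]
Insert 74:
  append 74 at index 6 → [73, 40, 39, 19, 37, 1, 74]
  74 > parent 39 at index 2, swap → [73, 40, 74, 19, 37, 1, 39]
  74 > parent 73 at index 0, swap → [74, 40, 73, 19, 37, 1, 39]
Insert 54:
  append 54 at index 7 → [74, 40, 73, 19, 37, 1, 39, 54]
  54 > parent 19 at index 3, swap → [74, 40, 73, 54, 37, 1, 39, 19]
  54 > parent 40 at index 1, swap → [74, 54, 73, 40, 37, 1, 39, 19]
Insert 14:
  append 14 at index 8 → [74, 54, 73, 40, 37, 1, 39, 19, 14] (no swap needed)
Insert 24:
  append 24 at index 9 → [74, 54, 73, 40, 37, 1, 39, 19, 14, 24] (no swap needed)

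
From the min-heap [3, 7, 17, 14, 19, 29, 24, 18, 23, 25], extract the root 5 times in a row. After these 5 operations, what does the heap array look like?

[19, 23, 24, 29, 25]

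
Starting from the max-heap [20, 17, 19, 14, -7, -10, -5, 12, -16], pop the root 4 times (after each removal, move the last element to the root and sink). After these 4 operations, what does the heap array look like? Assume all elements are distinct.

[12, -7, -5, -16, -10]

extract-max #1 returns 20:
  remove root 20; move last element -16 to root → [-16, 17, 19, 14, -7, -10, -5, 12]
  -16 vs larger child 19 at index 2, swap → [19, 17, -16, 14, -7, -10, -5, 12]
  -16 vs larger child -5 at index 6, swap → [19, 17, -5, 14, -7, -10, -16, 12]
extract-max #2 returns 19:
  remove root 19; move last element 12 to root → [12, 17, -5, 14, -7, -10, -16]
  12 vs larger child 17 at index 1, swap → [17, 12, -5, 14, -7, -10, -16]
  12 vs larger child 14 at index 3, swap → [17, 14, -5, 12, -7, -10, -16]
extract-max #3 returns 17:
  remove root 17; move last element -16 to root → [-16, 14, -5, 12, -7, -10]
  -16 vs larger child 14 at index 1, swap → [14, -16, -5, 12, -7, -10]
  -16 vs larger child 12 at index 3, swap → [14, 12, -5, -16, -7, -10]
extract-max #4 returns 14:
  remove root 14; move last element -10 to root → [-10, 12, -5, -16, -7]
  -10 vs larger child 12 at index 1, swap → [12, -10, -5, -16, -7]
  -10 vs larger child -7 at index 4, swap → [12, -7, -5, -16, -10]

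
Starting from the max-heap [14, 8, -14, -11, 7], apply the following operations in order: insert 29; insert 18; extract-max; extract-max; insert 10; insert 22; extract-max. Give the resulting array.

[14, 8, 10, -11, 7, -14]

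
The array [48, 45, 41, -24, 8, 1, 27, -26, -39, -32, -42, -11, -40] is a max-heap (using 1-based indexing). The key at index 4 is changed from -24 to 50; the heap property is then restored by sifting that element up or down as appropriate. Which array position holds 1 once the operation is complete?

set index 4 from -24 to 50 → [48, 45, 41, 50, 8, 1, 27, -26, -39, -32, -42, -11, -40]
50 > parent 45 at index 2, swap → [48, 50, 41, 45, 8, 1, 27, -26, -39, -32, -42, -11, -40]
50 > parent 48 at index 1, swap → [50, 48, 41, 45, 8, 1, 27, -26, -39, -32, -42, -11, -40]
resulting array: [50, 48, 41, 45, 8, 1, 27, -26, -39, -32, -42, -11, -40]

6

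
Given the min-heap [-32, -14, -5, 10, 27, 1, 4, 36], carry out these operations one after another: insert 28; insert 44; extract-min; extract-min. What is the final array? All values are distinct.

[-5, 10, 1, 28, 27, 44, 4, 36]

insert 28:
  append 28 at index 8 → [-32, -14, -5, 10, 27, 1, 4, 36, 28] (no swap needed)
insert 44:
  append 44 at index 9 → [-32, -14, -5, 10, 27, 1, 4, 36, 28, 44] (no swap needed)
extract-min → returns -32:
  remove root -32; move last element 44 to root → [44, -14, -5, 10, 27, 1, 4, 36, 28]
  44 vs smaller child -14 at index 1, swap → [-14, 44, -5, 10, 27, 1, 4, 36, 28]
  44 vs smaller child 10 at index 3, swap → [-14, 10, -5, 44, 27, 1, 4, 36, 28]
  44 vs smaller child 28 at index 8, swap → [-14, 10, -5, 28, 27, 1, 4, 36, 44]
extract-min → returns -14:
  remove root -14; move last element 44 to root → [44, 10, -5, 28, 27, 1, 4, 36]
  44 vs smaller child -5 at index 2, swap → [-5, 10, 44, 28, 27, 1, 4, 36]
  44 vs smaller child 1 at index 5, swap → [-5, 10, 1, 28, 27, 44, 4, 36]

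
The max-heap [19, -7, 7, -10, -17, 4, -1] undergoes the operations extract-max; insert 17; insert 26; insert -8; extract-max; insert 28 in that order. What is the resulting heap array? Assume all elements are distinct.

extract-max → returns 19:
  remove root 19; move last element -1 to root → [-1, -7, 7, -10, -17, 4]
  -1 vs larger child 7 at index 2, swap → [7, -7, -1, -10, -17, 4]
  -1 vs only child 4 at index 5, swap → [7, -7, 4, -10, -17, -1]
insert 17:
  append 17 at index 6 → [7, -7, 4, -10, -17, -1, 17]
  17 > parent 4 at index 2, swap → [7, -7, 17, -10, -17, -1, 4]
  17 > parent 7 at index 0, swap → [17, -7, 7, -10, -17, -1, 4]
insert 26:
  append 26 at index 7 → [17, -7, 7, -10, -17, -1, 4, 26]
  26 > parent -10 at index 3, swap → [17, -7, 7, 26, -17, -1, 4, -10]
  26 > parent -7 at index 1, swap → [17, 26, 7, -7, -17, -1, 4, -10]
  26 > parent 17 at index 0, swap → [26, 17, 7, -7, -17, -1, 4, -10]
insert -8:
  append -8 at index 8 → [26, 17, 7, -7, -17, -1, 4, -10, -8] (no swap needed)
extract-max → returns 26:
  remove root 26; move last element -8 to root → [-8, 17, 7, -7, -17, -1, 4, -10]
  -8 vs larger child 17 at index 1, swap → [17, -8, 7, -7, -17, -1, 4, -10]
  -8 vs larger child -7 at index 3, swap → [17, -7, 7, -8, -17, -1, 4, -10]
insert 28:
  append 28 at index 8 → [17, -7, 7, -8, -17, -1, 4, -10, 28]
  28 > parent -8 at index 3, swap → [17, -7, 7, 28, -17, -1, 4, -10, -8]
  28 > parent -7 at index 1, swap → [17, 28, 7, -7, -17, -1, 4, -10, -8]
  28 > parent 17 at index 0, swap → [28, 17, 7, -7, -17, -1, 4, -10, -8]

[28, 17, 7, -7, -17, -1, 4, -10, -8]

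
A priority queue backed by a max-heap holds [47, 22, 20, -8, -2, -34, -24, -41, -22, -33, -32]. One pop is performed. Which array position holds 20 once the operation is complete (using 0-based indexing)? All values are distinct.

2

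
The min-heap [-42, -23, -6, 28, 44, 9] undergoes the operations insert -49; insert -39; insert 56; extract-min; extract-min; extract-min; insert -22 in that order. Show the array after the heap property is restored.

insert -49:
  append -49 at index 6 → [-42, -23, -6, 28, 44, 9, -49]
  -49 < parent -6 at index 2, swap → [-42, -23, -49, 28, 44, 9, -6]
  -49 < parent -42 at index 0, swap → [-49, -23, -42, 28, 44, 9, -6]
insert -39:
  append -39 at index 7 → [-49, -23, -42, 28, 44, 9, -6, -39]
  -39 < parent 28 at index 3, swap → [-49, -23, -42, -39, 44, 9, -6, 28]
  -39 < parent -23 at index 1, swap → [-49, -39, -42, -23, 44, 9, -6, 28]
insert 56:
  append 56 at index 8 → [-49, -39, -42, -23, 44, 9, -6, 28, 56] (no swap needed)
extract-min → returns -49:
  remove root -49; move last element 56 to root → [56, -39, -42, -23, 44, 9, -6, 28]
  56 vs smaller child -42 at index 2, swap → [-42, -39, 56, -23, 44, 9, -6, 28]
  56 vs smaller child -6 at index 6, swap → [-42, -39, -6, -23, 44, 9, 56, 28]
extract-min → returns -42:
  remove root -42; move last element 28 to root → [28, -39, -6, -23, 44, 9, 56]
  28 vs smaller child -39 at index 1, swap → [-39, 28, -6, -23, 44, 9, 56]
  28 vs smaller child -23 at index 3, swap → [-39, -23, -6, 28, 44, 9, 56]
extract-min → returns -39:
  remove root -39; move last element 56 to root → [56, -23, -6, 28, 44, 9]
  56 vs smaller child -23 at index 1, swap → [-23, 56, -6, 28, 44, 9]
  56 vs smaller child 28 at index 3, swap → [-23, 28, -6, 56, 44, 9]
insert -22:
  append -22 at index 6 → [-23, 28, -6, 56, 44, 9, -22]
  -22 < parent -6 at index 2, swap → [-23, 28, -22, 56, 44, 9, -6]

[-23, 28, -22, 56, 44, 9, -6]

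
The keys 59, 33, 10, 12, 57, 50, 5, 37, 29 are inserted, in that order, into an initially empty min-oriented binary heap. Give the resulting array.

[5, 12, 10, 29, 57, 50, 33, 59, 37]

Insert 59:
  append 59 at index 0 → [59] (no swap needed)
Insert 33:
  append 33 at index 1 → [59, 33]
  33 < parent 59 at index 0, swap → [33, 59]
Insert 10:
  append 10 at index 2 → [33, 59, 10]
  10 < parent 33 at index 0, swap → [10, 59, 33]
Insert 12:
  append 12 at index 3 → [10, 59, 33, 12]
  12 < parent 59 at index 1, swap → [10, 12, 33, 59]
Insert 57:
  append 57 at index 4 → [10, 12, 33, 59, 57] (no swap needed)
Insert 50:
  append 50 at index 5 → [10, 12, 33, 59, 57, 50] (no swap needed)
Insert 5:
  append 5 at index 6 → [10, 12, 33, 59, 57, 50, 5]
  5 < parent 33 at index 2, swap → [10, 12, 5, 59, 57, 50, 33]
  5 < parent 10 at index 0, swap → [5, 12, 10, 59, 57, 50, 33]
Insert 37:
  append 37 at index 7 → [5, 12, 10, 59, 57, 50, 33, 37]
  37 < parent 59 at index 3, swap → [5, 12, 10, 37, 57, 50, 33, 59]
Insert 29:
  append 29 at index 8 → [5, 12, 10, 37, 57, 50, 33, 59, 29]
  29 < parent 37 at index 3, swap → [5, 12, 10, 29, 57, 50, 33, 59, 37]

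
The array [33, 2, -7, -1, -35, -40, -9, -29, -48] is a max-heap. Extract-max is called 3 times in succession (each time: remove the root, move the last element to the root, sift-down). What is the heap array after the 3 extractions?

[-7, -29, -9, -48, -35, -40]

extract-max #1 returns 33:
  remove root 33; move last element -48 to root → [-48, 2, -7, -1, -35, -40, -9, -29]
  -48 vs larger child 2 at index 1, swap → [2, -48, -7, -1, -35, -40, -9, -29]
  -48 vs larger child -1 at index 3, swap → [2, -1, -7, -48, -35, -40, -9, -29]
  -48 vs only child -29 at index 7, swap → [2, -1, -7, -29, -35, -40, -9, -48]
extract-max #2 returns 2:
  remove root 2; move last element -48 to root → [-48, -1, -7, -29, -35, -40, -9]
  -48 vs larger child -1 at index 1, swap → [-1, -48, -7, -29, -35, -40, -9]
  -48 vs larger child -29 at index 3, swap → [-1, -29, -7, -48, -35, -40, -9]
extract-max #3 returns -1:
  remove root -1; move last element -9 to root → [-9, -29, -7, -48, -35, -40]
  -9 vs larger child -7 at index 2, swap → [-7, -29, -9, -48, -35, -40]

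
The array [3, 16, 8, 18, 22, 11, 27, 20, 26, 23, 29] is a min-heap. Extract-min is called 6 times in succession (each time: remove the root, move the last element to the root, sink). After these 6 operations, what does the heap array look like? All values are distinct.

extract-min #1 returns 3:
  remove root 3; move last element 29 to root → [29, 16, 8, 18, 22, 11, 27, 20, 26, 23]
  29 vs smaller child 8 at index 2, swap → [8, 16, 29, 18, 22, 11, 27, 20, 26, 23]
  29 vs smaller child 11 at index 5, swap → [8, 16, 11, 18, 22, 29, 27, 20, 26, 23]
extract-min #2 returns 8:
  remove root 8; move last element 23 to root → [23, 16, 11, 18, 22, 29, 27, 20, 26]
  23 vs smaller child 11 at index 2, swap → [11, 16, 23, 18, 22, 29, 27, 20, 26]
extract-min #3 returns 11:
  remove root 11; move last element 26 to root → [26, 16, 23, 18, 22, 29, 27, 20]
  26 vs smaller child 16 at index 1, swap → [16, 26, 23, 18, 22, 29, 27, 20]
  26 vs smaller child 18 at index 3, swap → [16, 18, 23, 26, 22, 29, 27, 20]
  26 vs only child 20 at index 7, swap → [16, 18, 23, 20, 22, 29, 27, 26]
extract-min #4 returns 16:
  remove root 16; move last element 26 to root → [26, 18, 23, 20, 22, 29, 27]
  26 vs smaller child 18 at index 1, swap → [18, 26, 23, 20, 22, 29, 27]
  26 vs smaller child 20 at index 3, swap → [18, 20, 23, 26, 22, 29, 27]
extract-min #5 returns 18:
  remove root 18; move last element 27 to root → [27, 20, 23, 26, 22, 29]
  27 vs smaller child 20 at index 1, swap → [20, 27, 23, 26, 22, 29]
  27 vs smaller child 22 at index 4, swap → [20, 22, 23, 26, 27, 29]
extract-min #6 returns 20:
  remove root 20; move last element 29 to root → [29, 22, 23, 26, 27]
  29 vs smaller child 22 at index 1, swap → [22, 29, 23, 26, 27]
  29 vs smaller child 26 at index 3, swap → [22, 26, 23, 29, 27]

[22, 26, 23, 29, 27]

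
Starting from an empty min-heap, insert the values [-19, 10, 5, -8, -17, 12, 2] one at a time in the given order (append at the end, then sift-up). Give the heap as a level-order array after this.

Insert -19:
  append -19 at index 0 → [-19] (no swap needed)
Insert 10:
  append 10 at index 1 → [-19, 10] (no swap needed)
Insert 5:
  append 5 at index 2 → [-19, 10, 5] (no swap needed)
Insert -8:
  append -8 at index 3 → [-19, 10, 5, -8]
  -8 < parent 10 at index 1, swap → [-19, -8, 5, 10]
Insert -17:
  append -17 at index 4 → [-19, -8, 5, 10, -17]
  -17 < parent -8 at index 1, swap → [-19, -17, 5, 10, -8]
Insert 12:
  append 12 at index 5 → [-19, -17, 5, 10, -8, 12] (no swap needed)
Insert 2:
  append 2 at index 6 → [-19, -17, 5, 10, -8, 12, 2]
  2 < parent 5 at index 2, swap → [-19, -17, 2, 10, -8, 12, 5]

[-19, -17, 2, 10, -8, 12, 5]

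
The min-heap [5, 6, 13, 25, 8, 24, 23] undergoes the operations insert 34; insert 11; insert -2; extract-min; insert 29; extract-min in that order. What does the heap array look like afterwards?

insert 34:
  append 34 at index 7 → [5, 6, 13, 25, 8, 24, 23, 34] (no swap needed)
insert 11:
  append 11 at index 8 → [5, 6, 13, 25, 8, 24, 23, 34, 11]
  11 < parent 25 at index 3, swap → [5, 6, 13, 11, 8, 24, 23, 34, 25]
insert -2:
  append -2 at index 9 → [5, 6, 13, 11, 8, 24, 23, 34, 25, -2]
  -2 < parent 8 at index 4, swap → [5, 6, 13, 11, -2, 24, 23, 34, 25, 8]
  -2 < parent 6 at index 1, swap → [5, -2, 13, 11, 6, 24, 23, 34, 25, 8]
  -2 < parent 5 at index 0, swap → [-2, 5, 13, 11, 6, 24, 23, 34, 25, 8]
extract-min → returns -2:
  remove root -2; move last element 8 to root → [8, 5, 13, 11, 6, 24, 23, 34, 25]
  8 vs smaller child 5 at index 1, swap → [5, 8, 13, 11, 6, 24, 23, 34, 25]
  8 vs smaller child 6 at index 4, swap → [5, 6, 13, 11, 8, 24, 23, 34, 25]
insert 29:
  append 29 at index 9 → [5, 6, 13, 11, 8, 24, 23, 34, 25, 29] (no swap needed)
extract-min → returns 5:
  remove root 5; move last element 29 to root → [29, 6, 13, 11, 8, 24, 23, 34, 25]
  29 vs smaller child 6 at index 1, swap → [6, 29, 13, 11, 8, 24, 23, 34, 25]
  29 vs smaller child 8 at index 4, swap → [6, 8, 13, 11, 29, 24, 23, 34, 25]

[6, 8, 13, 11, 29, 24, 23, 34, 25]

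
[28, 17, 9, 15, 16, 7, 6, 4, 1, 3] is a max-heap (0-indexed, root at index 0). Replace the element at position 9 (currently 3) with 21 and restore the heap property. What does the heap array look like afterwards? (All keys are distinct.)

set index 9 from 3 to 21 → [28, 17, 9, 15, 16, 7, 6, 4, 1, 21]
21 > parent 16 at index 4, swap → [28, 17, 9, 15, 21, 7, 6, 4, 1, 16]
21 > parent 17 at index 1, swap → [28, 21, 9, 15, 17, 7, 6, 4, 1, 16]

[28, 21, 9, 15, 17, 7, 6, 4, 1, 16]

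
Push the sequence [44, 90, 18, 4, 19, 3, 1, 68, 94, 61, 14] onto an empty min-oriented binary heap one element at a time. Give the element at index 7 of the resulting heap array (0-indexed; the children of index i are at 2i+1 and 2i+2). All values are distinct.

Insert 44:
  append 44 at index 0 → [44] (no swap needed)
Insert 90:
  append 90 at index 1 → [44, 90] (no swap needed)
Insert 18:
  append 18 at index 2 → [44, 90, 18]
  18 < parent 44 at index 0, swap → [18, 90, 44]
Insert 4:
  append 4 at index 3 → [18, 90, 44, 4]
  4 < parent 90 at index 1, swap → [18, 4, 44, 90]
  4 < parent 18 at index 0, swap → [4, 18, 44, 90]
Insert 19:
  append 19 at index 4 → [4, 18, 44, 90, 19] (no swap needed)
Insert 3:
  append 3 at index 5 → [4, 18, 44, 90, 19, 3]
  3 < parent 44 at index 2, swap → [4, 18, 3, 90, 19, 44]
  3 < parent 4 at index 0, swap → [3, 18, 4, 90, 19, 44]
Insert 1:
  append 1 at index 6 → [3, 18, 4, 90, 19, 44, 1]
  1 < parent 4 at index 2, swap → [3, 18, 1, 90, 19, 44, 4]
  1 < parent 3 at index 0, swap → [1, 18, 3, 90, 19, 44, 4]
Insert 68:
  append 68 at index 7 → [1, 18, 3, 90, 19, 44, 4, 68]
  68 < parent 90 at index 3, swap → [1, 18, 3, 68, 19, 44, 4, 90]
Insert 94:
  append 94 at index 8 → [1, 18, 3, 68, 19, 44, 4, 90, 94] (no swap needed)
Insert 61:
  append 61 at index 9 → [1, 18, 3, 68, 19, 44, 4, 90, 94, 61] (no swap needed)
Insert 14:
  append 14 at index 10 → [1, 18, 3, 68, 19, 44, 4, 90, 94, 61, 14]
  14 < parent 19 at index 4, swap → [1, 18, 3, 68, 14, 44, 4, 90, 94, 61, 19]
  14 < parent 18 at index 1, swap → [1, 14, 3, 68, 18, 44, 4, 90, 94, 61, 19]
resulting array: [1, 14, 3, 68, 18, 44, 4, 90, 94, 61, 19]

90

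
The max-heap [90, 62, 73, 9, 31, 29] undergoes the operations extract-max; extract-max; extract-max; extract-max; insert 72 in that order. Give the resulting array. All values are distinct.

[72, 9, 29]

extract-max → returns 90:
  remove root 90; move last element 29 to root → [29, 62, 73, 9, 31]
  29 vs larger child 73 at index 2, swap → [73, 62, 29, 9, 31]
extract-max → returns 73:
  remove root 73; move last element 31 to root → [31, 62, 29, 9]
  31 vs larger child 62 at index 1, swap → [62, 31, 29, 9]
extract-max → returns 62:
  remove root 62; move last element 9 to root → [9, 31, 29]
  9 vs larger child 31 at index 1, swap → [31, 9, 29]
extract-max → returns 31:
  remove root 31; move last element 29 to root → [29, 9] (no swap needed)
insert 72:
  append 72 at index 2 → [29, 9, 72]
  72 > parent 29 at index 0, swap → [72, 9, 29]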